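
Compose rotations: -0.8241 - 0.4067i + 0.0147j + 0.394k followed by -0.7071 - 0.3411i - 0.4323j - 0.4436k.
0.6251 + 0.4049i + 0.6607j - 0.0939k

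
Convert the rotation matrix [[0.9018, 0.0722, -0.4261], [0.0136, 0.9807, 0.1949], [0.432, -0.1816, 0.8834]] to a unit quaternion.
0.9703 - 0.097i - 0.2211j - 0.0151k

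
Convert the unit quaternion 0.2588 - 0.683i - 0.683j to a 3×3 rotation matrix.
[[0.067, 0.933, -0.3535], [0.933, 0.067, 0.3535], [0.3535, -0.3535, -0.866]]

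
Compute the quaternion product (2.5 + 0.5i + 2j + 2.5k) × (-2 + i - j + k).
-6 + 6i - 4.5j - 5k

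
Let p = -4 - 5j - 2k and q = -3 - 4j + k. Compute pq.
-6 - 13i + 31j + 2k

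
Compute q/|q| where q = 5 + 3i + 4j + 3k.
0.6509 + 0.3906i + 0.5208j + 0.3906k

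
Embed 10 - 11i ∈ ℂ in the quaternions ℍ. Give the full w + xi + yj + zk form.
10 - 11i + 0j + 0k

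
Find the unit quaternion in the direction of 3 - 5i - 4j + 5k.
0.3464 - 0.5774i - 0.4619j + 0.5774k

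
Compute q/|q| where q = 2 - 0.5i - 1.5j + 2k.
0.6172 - 0.1543i - 0.4629j + 0.6172k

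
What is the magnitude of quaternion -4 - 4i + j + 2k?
√37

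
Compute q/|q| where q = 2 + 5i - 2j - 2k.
0.3288 + 0.822i - 0.3288j - 0.3288k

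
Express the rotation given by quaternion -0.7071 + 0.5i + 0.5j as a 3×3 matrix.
[[0.5, 0.5, -0.7071], [0.5, 0.5, 0.7071], [0.7071, -0.7071, 0]]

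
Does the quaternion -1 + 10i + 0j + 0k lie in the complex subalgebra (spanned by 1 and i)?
Yes. The quaternion -1 + 10i has j- and k-coefficients y = z = 0, so it lies in the complex subalgebra spanned by 1 and i.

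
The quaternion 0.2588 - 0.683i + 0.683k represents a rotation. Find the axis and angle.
axis = (-√2/2, 0, √2/2), θ = 5π/6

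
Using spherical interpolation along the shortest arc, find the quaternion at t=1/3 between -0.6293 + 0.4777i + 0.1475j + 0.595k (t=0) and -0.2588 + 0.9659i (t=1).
-0.5509 + 0.7082i + 0.1063j + 0.4286k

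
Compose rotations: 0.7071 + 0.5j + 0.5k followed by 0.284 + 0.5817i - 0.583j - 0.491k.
0.7378 + 0.3653i - 0.5611j + 0.0857k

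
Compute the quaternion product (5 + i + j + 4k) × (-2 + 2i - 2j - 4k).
6 + 12i - 32k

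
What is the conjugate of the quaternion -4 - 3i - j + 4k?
-4 + 3i + j - 4k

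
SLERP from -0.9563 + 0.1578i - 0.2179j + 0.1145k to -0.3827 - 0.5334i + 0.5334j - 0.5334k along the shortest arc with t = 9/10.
-0.5132 - 0.4963i + 0.4875j - 0.5027k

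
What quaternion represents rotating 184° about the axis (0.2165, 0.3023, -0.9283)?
-0.0349 + 0.2164i + 0.3021j - 0.9277k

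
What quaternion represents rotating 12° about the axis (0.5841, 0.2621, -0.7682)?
0.9945 + 0.0611i + 0.0274j - 0.0803k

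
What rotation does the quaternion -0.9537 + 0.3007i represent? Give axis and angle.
axis = (1, 0, 0), θ = 325°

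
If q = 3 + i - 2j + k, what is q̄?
3 - i + 2j - k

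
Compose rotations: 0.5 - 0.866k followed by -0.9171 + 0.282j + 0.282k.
-0.2143 - 0.2442i + 0.141j + 0.9352k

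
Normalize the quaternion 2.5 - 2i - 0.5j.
0.7715 - 0.6172i - 0.1543j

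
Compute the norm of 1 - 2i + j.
√6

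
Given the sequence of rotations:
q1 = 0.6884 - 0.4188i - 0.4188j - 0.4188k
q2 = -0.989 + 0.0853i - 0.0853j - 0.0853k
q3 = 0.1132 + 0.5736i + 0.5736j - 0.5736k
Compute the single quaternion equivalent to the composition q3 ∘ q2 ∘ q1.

q2 · q1 = -0.7166 + 0.4729i + 0.4269j + 0.284k
q3 · q2 · q1 = -0.4343 + 0.0503i - 0.7969j + 0.4168k
-0.4343 + 0.0503i - 0.7969j + 0.4168k


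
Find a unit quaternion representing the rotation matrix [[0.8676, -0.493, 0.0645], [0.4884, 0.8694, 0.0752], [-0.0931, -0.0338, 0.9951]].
0.9659 - 0.0282i + 0.0408j + 0.254k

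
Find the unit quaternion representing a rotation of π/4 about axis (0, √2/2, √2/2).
0.9239 + 0.2706j + 0.2706k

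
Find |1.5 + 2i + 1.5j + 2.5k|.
3.841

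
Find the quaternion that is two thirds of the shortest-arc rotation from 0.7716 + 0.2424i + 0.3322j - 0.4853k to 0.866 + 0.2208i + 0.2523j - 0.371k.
0.8372 + 0.2287i + 0.2799j - 0.4105k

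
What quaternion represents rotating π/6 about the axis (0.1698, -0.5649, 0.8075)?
0.9659 + 0.0439i - 0.1462j + 0.209k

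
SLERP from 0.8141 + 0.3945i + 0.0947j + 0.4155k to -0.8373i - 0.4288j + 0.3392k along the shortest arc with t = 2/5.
0.602 + 0.7307i + 0.2949j + 0.1294k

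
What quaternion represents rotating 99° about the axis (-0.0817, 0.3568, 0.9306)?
0.6494 - 0.0621i + 0.2713j + 0.7076k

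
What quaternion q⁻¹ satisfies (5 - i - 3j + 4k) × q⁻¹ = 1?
0.098 + 0.0196i + 0.0588j - 0.0784k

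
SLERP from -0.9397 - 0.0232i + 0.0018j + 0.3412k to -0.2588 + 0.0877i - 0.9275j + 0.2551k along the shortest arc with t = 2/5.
-0.8026 + 0.0275i - 0.4651j + 0.3725k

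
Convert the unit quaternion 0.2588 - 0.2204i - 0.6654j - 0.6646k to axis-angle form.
axis = (-0.2282, -0.6889, -0.688), θ = 5π/6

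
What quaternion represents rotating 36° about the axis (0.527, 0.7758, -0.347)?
0.9511 + 0.1629i + 0.2397j - 0.1072k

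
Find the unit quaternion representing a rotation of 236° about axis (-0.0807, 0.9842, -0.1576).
-0.4695 - 0.0713i + 0.869j - 0.1392k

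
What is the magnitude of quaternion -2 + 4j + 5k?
√45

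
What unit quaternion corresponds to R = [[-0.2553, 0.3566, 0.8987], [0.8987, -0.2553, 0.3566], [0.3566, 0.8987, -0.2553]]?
0.2419 + 0.5602i + 0.5602j + 0.5602k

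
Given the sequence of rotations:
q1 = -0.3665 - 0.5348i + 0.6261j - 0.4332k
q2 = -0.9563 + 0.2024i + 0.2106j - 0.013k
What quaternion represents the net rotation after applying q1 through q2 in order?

q2 · q1 = 0.3212 + 0.3542i - 0.5813j + 0.6584k
0.3212 + 0.3542i - 0.5813j + 0.6584k


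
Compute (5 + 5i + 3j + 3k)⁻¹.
0.0735 - 0.0735i - 0.0441j - 0.0441k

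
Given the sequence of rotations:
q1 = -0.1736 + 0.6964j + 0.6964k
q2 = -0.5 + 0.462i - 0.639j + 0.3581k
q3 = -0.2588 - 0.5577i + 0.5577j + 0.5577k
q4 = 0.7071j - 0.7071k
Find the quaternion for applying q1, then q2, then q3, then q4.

q2 · q1 = 0.2824 - 0.7746i - 0.559j - 0.0886k
q3 · q2 · q1 = -0.1439 + 0.3053i - 0.1792j + 0.9242k
q4 · q3 · q2 · q1 = 0.7802 + 0.5268i - 0.3176j - 0.1141k
0.7802 + 0.5268i - 0.3176j - 0.1141k


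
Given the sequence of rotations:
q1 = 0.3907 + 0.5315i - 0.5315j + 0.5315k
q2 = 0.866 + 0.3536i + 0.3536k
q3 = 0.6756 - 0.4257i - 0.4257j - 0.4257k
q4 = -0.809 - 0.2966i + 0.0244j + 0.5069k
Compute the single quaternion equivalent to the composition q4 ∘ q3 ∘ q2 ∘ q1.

q2 · q1 = -0.0375 + 0.7864i - 0.4603j + 0.4105k
q3 · q2 · q1 = 0.2882 + 0.1766i - 0.455j + 0.824k
q4 · q3 · q2 · q1 = -0.5874 + 0.0224i + 0.709j - 0.3899k
-0.5874 + 0.0224i + 0.709j - 0.3899k


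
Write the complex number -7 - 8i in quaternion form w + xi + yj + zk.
-7 - 8i + 0j + 0k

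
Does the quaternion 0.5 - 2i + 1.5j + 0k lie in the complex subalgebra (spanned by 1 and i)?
No. The quaternion 0.5 - 2i + 1.5j has j-coefficient y = 1.5 and k-coefficient z = 0, not both zero, so it does not lie in the complex subalgebra spanned by 1 and i.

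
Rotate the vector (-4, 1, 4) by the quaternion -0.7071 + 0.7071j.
(-4, 1, -4)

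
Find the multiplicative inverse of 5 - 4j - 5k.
0.0758 + 0.0606j + 0.0758k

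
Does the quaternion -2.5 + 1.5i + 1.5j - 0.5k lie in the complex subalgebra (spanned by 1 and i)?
No. The quaternion -2.5 + 1.5i + 1.5j - 0.5k has j-coefficient y = 1.5 and k-coefficient z = -0.5, not both zero, so it does not lie in the complex subalgebra spanned by 1 and i.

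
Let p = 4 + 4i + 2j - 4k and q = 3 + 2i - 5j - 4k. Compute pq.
-2 - 8i - 6j - 52k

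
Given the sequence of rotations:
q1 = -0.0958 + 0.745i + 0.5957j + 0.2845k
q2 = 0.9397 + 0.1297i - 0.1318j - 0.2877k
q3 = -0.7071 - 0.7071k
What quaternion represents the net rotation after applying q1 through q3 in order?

q2 · q1 = -0.0263 + 0.8215i + 0.3212j + 0.4704k
q3 · q2 · q1 = 0.3512 - 0.3538i - 0.808j - 0.314k
0.3512 - 0.3538i - 0.808j - 0.314k


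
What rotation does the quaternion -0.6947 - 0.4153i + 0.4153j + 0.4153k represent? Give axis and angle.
axis = (-√3/3, √3/3, √3/3), θ = 268°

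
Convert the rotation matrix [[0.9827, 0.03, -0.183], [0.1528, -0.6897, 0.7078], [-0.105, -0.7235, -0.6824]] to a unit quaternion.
-0.3907 + 0.9158i + 0.0499j - 0.0786k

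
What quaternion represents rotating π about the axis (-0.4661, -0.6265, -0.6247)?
-0.4661i - 0.6265j - 0.6247k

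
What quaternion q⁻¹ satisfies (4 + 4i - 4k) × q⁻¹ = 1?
0.0833 - 0.0833i + 0.0833k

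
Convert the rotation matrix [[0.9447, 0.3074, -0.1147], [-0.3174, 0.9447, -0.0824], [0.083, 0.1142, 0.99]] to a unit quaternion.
0.9848 + 0.0499i - 0.0502j - 0.1586k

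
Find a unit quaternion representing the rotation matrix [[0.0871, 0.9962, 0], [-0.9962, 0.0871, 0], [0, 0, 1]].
0.7373 - 0.6756k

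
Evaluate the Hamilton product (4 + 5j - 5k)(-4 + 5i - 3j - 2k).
-11 - 5i - 57j - 13k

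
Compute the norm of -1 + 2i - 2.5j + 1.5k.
3.674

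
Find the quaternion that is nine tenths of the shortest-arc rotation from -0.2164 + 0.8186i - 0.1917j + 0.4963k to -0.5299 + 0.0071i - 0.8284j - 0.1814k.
-0.5411 + 0.1216i - 0.8254j - 0.1053k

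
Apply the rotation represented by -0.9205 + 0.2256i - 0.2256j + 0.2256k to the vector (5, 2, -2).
(3.575, -1.62, -4.195)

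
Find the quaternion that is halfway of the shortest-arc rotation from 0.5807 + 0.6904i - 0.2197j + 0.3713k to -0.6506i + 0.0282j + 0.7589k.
0.379 + 0.8753i - 0.1618j - 0.253k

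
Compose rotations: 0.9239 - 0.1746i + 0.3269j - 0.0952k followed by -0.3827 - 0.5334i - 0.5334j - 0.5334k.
-0.3231 - 0.2008i - 0.5756j - 0.7239k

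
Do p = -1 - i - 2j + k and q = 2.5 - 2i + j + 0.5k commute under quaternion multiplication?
No: pq = -3 - 2.5i - 7.5j - 3k ≠ -3 + 1.5i - 4.5j + 7k = qp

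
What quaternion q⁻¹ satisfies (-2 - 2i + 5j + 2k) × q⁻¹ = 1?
-0.0541 + 0.0541i - 0.1351j - 0.0541k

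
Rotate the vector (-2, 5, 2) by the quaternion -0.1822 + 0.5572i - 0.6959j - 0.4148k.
(-4.425, 2.984, 2.124)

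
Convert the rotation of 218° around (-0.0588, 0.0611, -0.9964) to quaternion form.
-0.3256 - 0.0556i + 0.0578j - 0.9421k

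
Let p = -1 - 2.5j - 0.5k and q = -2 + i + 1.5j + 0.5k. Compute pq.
6 - 1.5i + 3j + 3k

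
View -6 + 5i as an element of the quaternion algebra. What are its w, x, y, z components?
-6 + 5i + 0j + 0k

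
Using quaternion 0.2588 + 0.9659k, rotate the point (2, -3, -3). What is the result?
(-0.232, 3.598, -3)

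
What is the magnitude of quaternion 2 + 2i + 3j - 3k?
√26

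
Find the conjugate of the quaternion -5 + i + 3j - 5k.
-5 - i - 3j + 5k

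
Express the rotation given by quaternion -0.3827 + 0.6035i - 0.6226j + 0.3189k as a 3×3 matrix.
[[0.0213, -0.5074, 0.8615], [-0.9956, 0.0682, 0.0648], [-0.0916, -0.859, -0.5037]]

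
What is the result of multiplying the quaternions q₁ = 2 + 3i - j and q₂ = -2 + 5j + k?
1 - 7i + 9j + 17k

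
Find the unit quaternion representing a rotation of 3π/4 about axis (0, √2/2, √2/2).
0.3827 + 0.6533j + 0.6533k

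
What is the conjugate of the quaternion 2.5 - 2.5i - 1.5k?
2.5 + 2.5i + 1.5k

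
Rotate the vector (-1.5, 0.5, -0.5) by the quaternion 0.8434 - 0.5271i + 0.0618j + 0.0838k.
(-1.579, -0.349, -0.369)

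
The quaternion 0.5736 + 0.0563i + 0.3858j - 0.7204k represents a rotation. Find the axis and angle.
axis = (0.0687, 0.471, -0.8795), θ = 110°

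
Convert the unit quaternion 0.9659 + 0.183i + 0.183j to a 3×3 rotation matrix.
[[0.933, 0.067, 0.3535], [0.067, 0.933, -0.3535], [-0.3535, 0.3535, 0.866]]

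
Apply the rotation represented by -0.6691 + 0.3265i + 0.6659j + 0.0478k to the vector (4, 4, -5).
(6.729, 2.109, 2.696)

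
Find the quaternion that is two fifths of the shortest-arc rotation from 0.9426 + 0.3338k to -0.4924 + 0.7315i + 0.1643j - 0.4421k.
0.8425 - 0.3301i - 0.0741j + 0.4192k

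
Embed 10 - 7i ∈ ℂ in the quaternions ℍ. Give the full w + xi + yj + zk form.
10 - 7i + 0j + 0k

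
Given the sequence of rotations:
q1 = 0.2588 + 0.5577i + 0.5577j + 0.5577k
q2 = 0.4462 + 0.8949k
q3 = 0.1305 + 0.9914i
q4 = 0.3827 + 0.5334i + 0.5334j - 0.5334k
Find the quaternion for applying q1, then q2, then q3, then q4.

q2 · q1 = -0.3836 - 0.2502i + 0.7479j + 0.4804k
q3 · q2 · q1 = 0.198 - 0.413i - 0.3787j + 0.8042k
q4 · q3 · q2 · q1 = 0.927 + 0.1745i - 0.248j + 0.2204k
0.927 + 0.1745i - 0.248j + 0.2204k


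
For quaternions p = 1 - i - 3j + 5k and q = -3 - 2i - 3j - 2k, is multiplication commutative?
No: pq = -4 + 22i - 6j - 20k ≠ -4 - 20i + 18j - 14k = qp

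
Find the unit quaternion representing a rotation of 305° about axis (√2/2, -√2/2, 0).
-0.887 + 0.3265i - 0.3265j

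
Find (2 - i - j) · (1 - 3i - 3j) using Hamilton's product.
-4 - 7i - 7j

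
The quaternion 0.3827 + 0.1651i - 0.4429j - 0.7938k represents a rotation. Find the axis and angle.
axis = (0.1787, -0.4794, -0.8592), θ = 3π/4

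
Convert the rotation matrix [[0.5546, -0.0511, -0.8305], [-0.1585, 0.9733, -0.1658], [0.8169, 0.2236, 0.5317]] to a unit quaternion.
0.8746 + 0.1113i - 0.4709j - 0.0307k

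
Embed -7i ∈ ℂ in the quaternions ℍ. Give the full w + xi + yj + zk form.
0 - 7i + 0j + 0k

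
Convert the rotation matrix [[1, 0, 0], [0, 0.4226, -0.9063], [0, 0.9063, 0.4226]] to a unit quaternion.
0.8434 + 0.5373i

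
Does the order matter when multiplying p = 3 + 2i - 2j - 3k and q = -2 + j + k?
Yes: pq = -1 - 3i + 5j + 11k ≠ -1 - 5i + 9j + 7k = qp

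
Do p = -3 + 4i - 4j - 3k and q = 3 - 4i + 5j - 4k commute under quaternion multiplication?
No: pq = 15 + 55i + j + 7k ≠ 15 - 7i - 55j - k = qp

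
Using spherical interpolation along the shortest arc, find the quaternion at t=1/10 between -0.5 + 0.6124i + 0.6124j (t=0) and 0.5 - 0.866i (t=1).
-0.5107 + 0.6529i + 0.5594j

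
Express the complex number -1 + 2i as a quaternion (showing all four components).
-1 + 2i + 0j + 0k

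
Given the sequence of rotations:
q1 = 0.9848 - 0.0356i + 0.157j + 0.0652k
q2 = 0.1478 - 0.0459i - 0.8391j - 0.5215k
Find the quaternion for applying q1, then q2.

q2 · q1 = 0.3097 - 0.0233i - 0.7816j - 0.541k
0.3097 - 0.0233i - 0.7816j - 0.541k


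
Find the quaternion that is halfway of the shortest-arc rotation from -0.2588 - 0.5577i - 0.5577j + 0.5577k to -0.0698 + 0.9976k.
-0.1852 - 0.3143i - 0.3143j + 0.8765k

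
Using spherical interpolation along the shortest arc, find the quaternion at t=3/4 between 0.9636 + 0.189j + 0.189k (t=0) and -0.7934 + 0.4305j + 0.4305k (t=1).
0.9118 - 0.2904j - 0.2904k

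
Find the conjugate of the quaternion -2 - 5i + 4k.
-2 + 5i - 4k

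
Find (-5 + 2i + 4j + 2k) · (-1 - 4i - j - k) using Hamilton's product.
19 + 16i - 5j + 17k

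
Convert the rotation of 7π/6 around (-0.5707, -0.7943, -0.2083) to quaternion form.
-0.2588 - 0.5513i - 0.7672j - 0.2012k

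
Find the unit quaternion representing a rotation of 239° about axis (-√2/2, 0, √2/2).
-0.4924 - 0.6154i + 0.6154k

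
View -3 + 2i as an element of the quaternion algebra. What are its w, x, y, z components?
-3 + 2i + 0j + 0k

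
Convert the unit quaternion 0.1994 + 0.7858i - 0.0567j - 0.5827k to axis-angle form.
axis = (0.8019, -0.0579, -0.5946), θ = 157°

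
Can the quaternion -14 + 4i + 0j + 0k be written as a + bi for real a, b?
Yes. The quaternion -14 + 4i has j- and k-coefficients y = z = 0, so it lies in the complex subalgebra spanned by 1 and i.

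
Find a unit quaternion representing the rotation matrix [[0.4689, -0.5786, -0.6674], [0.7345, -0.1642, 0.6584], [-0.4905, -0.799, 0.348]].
0.6428 - 0.5668i - 0.0688j + 0.5107k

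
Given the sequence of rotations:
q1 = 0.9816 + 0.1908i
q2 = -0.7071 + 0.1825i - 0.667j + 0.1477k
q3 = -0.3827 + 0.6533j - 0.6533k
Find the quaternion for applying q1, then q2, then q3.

q2 · q1 = -0.7289 + 0.0442i - 0.6265j + 0.2722k
q3 · q2 · q1 = 0.8661 - 0.2484i - 0.2653j + 0.3431k
0.8661 - 0.2484i - 0.2653j + 0.3431k


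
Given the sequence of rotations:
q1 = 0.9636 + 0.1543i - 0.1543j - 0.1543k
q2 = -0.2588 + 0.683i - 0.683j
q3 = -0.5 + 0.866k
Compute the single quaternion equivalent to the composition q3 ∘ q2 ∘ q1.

q2 · q1 = -0.4602 + 0.7236i - 0.5128j + 0.0399k
q3 · q2 · q1 = 0.1955 + 0.0823i + 0.883j - 0.4185k
0.1955 + 0.0823i + 0.883j - 0.4185k


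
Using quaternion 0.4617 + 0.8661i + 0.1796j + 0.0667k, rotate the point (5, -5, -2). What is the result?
(2.823, 5.961, -3.241)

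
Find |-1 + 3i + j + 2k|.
√15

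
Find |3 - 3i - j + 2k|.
√23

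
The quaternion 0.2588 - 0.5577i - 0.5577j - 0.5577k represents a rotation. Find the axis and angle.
axis = (-√3/3, -√3/3, -√3/3), θ = 5π/6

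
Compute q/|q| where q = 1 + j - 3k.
0.3015 + 0.3015j - 0.9045k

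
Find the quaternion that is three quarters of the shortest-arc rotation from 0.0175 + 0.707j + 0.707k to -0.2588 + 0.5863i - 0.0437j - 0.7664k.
0.2132 - 0.4716i + 0.24j + 0.8213k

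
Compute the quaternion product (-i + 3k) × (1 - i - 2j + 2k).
-7 + 5i - j + 5k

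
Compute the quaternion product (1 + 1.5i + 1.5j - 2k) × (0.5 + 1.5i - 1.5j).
0.5 - 0.75i - 3.75j - 5.5k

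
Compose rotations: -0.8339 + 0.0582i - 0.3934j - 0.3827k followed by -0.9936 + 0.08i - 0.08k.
0.7933 - 0.156i + 0.4168j + 0.4155k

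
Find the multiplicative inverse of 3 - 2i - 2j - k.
0.1667 + 0.1111i + 0.1111j + 0.0556k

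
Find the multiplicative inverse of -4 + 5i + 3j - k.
-0.0784 - 0.098i - 0.0588j + 0.0196k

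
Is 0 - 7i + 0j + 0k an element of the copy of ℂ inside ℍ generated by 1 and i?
Yes. The quaternion -7i has j- and k-coefficients y = z = 0, so it lies in the complex subalgebra spanned by 1 and i.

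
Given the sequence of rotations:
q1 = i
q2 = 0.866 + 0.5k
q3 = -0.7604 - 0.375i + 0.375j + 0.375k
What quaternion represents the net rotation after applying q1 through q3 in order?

q2 · q1 = 0.866i + 0.5j
q3 · q2 · q1 = 0.1373 - 0.846i - 0.0554j - 0.5122k
0.1373 - 0.846i - 0.0554j - 0.5122k


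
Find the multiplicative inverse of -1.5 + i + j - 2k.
-0.1818 - 0.1212i - 0.1212j + 0.2424k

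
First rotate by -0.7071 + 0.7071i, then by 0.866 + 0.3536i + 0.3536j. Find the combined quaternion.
-0.8624 + 0.3623i - 0.25j - 0.25k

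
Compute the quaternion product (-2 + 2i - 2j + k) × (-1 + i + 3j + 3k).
3 - 13i - 9j + k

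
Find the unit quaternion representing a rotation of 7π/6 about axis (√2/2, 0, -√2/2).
-0.2588 + 0.683i - 0.683k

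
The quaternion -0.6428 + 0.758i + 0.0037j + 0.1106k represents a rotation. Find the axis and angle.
axis = (0.9895, 0.0048, 0.1444), θ = 260°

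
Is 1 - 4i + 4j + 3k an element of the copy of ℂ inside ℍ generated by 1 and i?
No. The quaternion 1 - 4i + 4j + 3k has j-coefficient y = 4 and k-coefficient z = 3, not both zero, so it does not lie in the complex subalgebra spanned by 1 and i.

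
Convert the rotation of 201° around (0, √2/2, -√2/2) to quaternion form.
-0.1822 + 0.6953j - 0.6953k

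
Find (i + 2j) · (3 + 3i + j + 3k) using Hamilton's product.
-5 + 9i + 3j - 5k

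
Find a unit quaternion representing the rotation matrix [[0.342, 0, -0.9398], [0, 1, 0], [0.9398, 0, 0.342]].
0.8191 - 0.5736j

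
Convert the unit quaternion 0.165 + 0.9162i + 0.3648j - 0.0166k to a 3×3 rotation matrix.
[[0.7333, 0.6739, 0.09], [0.663, -0.6794, -0.3145], [-0.1508, 0.2902, -0.945]]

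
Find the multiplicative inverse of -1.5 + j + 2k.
-0.2069 - 0.1379j - 0.2759k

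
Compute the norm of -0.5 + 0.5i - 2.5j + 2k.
3.279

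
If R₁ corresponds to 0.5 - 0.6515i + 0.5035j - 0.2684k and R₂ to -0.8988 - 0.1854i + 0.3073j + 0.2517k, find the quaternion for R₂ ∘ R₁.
-0.6574 + 0.2837i - 0.5126j + 0.4739k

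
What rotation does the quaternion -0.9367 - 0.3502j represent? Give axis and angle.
axis = (0, -1, 0), θ = 319°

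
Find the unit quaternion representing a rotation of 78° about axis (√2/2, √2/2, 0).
0.7771 + 0.445i + 0.445j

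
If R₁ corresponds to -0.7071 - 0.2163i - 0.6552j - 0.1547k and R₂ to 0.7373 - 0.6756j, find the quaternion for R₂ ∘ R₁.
-0.964 - 0.055i - 0.0054j - 0.2602k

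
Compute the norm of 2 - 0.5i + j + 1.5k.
2.739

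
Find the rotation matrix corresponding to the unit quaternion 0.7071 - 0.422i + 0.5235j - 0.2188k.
[[0.3561, -0.1324, 0.925], [-0.7513, 0.5481, 0.3677], [-0.5557, -0.8259, 0.0957]]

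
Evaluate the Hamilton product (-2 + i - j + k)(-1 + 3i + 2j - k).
2 - 8i + j + 6k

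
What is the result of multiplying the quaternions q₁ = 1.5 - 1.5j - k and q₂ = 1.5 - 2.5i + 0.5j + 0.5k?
3.5 - 4i + j - 4.5k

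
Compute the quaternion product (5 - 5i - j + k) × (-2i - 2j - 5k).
-7 - 3i - 37j - 17k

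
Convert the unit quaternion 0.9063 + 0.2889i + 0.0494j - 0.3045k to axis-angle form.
axis = (0.6836, 0.1169, -0.7205), θ = 50°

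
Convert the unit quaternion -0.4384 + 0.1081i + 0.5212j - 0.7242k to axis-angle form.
axis = (0.1203, 0.5799, -0.8058), θ = 232°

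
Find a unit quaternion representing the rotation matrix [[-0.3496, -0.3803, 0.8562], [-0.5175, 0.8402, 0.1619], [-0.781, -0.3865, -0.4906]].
0.5 - 0.2742i + 0.8186j - 0.0686k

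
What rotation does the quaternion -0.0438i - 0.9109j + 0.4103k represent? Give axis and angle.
axis = (-0.0438, -0.9109, 0.4103), θ = π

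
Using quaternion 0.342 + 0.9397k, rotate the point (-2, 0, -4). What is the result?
(1.532, -1.286, -4)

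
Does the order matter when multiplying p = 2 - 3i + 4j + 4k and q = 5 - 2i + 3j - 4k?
Yes: pq = 8 - 47i + 6j + 11k ≠ 8 + 9i + 46j + 13k = qp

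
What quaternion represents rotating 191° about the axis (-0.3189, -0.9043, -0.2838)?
-0.0958 - 0.3174i - 0.9001j - 0.2825k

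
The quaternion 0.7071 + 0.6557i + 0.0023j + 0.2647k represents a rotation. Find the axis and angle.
axis = (0.9273, 0.0033, 0.3743), θ = π/2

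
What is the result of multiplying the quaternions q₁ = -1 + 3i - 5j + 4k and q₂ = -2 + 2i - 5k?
16 + 17i + 33j + 7k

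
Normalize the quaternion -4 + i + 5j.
-0.6172 + 0.1543i + 0.7715j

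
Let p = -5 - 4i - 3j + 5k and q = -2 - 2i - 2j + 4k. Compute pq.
-24 + 16i + 22j - 28k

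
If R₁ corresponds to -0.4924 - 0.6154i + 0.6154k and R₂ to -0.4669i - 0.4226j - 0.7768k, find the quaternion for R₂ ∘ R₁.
0.1907 - 0.0302i + 0.9735j + 0.1224k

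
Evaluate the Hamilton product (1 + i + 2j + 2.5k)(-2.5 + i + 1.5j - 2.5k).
-0.25 - 10.25i + 1.5j - 9.25k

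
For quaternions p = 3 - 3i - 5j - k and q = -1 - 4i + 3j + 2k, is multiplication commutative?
No: pq = 2 - 16i + 24j - 22k ≠ 2 - 2i + 4j + 36k = qp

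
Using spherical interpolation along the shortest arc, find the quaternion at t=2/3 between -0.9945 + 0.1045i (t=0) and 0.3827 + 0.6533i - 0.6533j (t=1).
-0.7234 - 0.4654i + 0.51j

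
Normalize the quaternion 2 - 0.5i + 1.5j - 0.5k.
0.7698 - 0.1925i + 0.5774j - 0.1925k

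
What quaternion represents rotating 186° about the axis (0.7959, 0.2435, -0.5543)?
-0.0523 + 0.7948i + 0.2432j - 0.5535k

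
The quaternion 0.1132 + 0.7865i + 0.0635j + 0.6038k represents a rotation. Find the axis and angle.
axis = (0.7916, 0.0639, 0.6077), θ = 167°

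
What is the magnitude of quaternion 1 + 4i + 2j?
√21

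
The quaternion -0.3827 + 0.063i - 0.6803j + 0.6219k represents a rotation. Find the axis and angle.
axis = (0.0682, -0.7364, 0.6731), θ = 5π/4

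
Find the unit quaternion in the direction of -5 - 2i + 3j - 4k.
-0.6804 - 0.2722i + 0.4082j - 0.5443k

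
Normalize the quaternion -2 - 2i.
-0.7071 - 0.7071i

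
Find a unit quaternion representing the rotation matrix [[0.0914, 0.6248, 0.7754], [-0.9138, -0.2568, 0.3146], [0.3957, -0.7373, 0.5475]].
0.5878 - 0.4474i + 0.1615j - 0.6544k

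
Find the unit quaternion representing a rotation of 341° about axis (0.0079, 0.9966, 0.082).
-0.9863 + 0.0013i + 0.1645j + 0.0135k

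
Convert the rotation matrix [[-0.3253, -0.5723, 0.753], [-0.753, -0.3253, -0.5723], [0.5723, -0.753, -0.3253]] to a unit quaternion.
-0.0785 + 0.5756i - 0.5756j + 0.5756k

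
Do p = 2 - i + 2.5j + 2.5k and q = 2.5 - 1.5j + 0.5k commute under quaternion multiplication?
No: pq = 7.5 + 2.5i + 3.75j + 8.75k ≠ 7.5 - 7.5i + 2.75j + 5.75k = qp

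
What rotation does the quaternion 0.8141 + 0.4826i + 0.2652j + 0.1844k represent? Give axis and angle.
axis = (0.831, 0.4567, 0.3175), θ = 71°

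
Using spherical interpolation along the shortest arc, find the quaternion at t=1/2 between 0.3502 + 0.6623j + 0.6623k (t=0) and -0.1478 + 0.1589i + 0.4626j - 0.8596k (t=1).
0.3071 - 0.098i + 0.1232j + 0.9386k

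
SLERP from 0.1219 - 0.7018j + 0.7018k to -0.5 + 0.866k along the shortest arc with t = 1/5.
-0.0139 - 0.5977j + 0.8016k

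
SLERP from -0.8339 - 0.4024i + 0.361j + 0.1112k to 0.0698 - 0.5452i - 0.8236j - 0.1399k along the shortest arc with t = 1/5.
-0.7845 - 0.2146i + 0.5643j + 0.1416k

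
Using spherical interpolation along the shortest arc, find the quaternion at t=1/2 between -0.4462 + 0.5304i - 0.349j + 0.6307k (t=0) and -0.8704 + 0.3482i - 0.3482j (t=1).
-0.7152 + 0.4772i - 0.3787j + 0.3426k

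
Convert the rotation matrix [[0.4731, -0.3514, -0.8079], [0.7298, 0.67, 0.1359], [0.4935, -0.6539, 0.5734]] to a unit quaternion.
0.8241 - 0.2396i - 0.3948j + 0.328k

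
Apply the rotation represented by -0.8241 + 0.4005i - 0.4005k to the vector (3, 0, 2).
(1.396, 3.301, 0.396)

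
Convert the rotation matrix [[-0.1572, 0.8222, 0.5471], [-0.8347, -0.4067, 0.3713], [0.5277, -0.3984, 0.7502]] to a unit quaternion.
0.5446 - 0.3533i + 0.0089j - 0.7606k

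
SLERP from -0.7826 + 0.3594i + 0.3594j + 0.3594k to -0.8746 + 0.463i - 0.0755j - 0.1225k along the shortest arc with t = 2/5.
-0.867 + 0.4244i + 0.1944j + 0.1744k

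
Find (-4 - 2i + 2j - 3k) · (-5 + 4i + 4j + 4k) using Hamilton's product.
32 + 14i - 30j - 17k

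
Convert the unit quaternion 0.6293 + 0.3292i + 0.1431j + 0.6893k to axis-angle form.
axis = (0.4236, 0.1841, 0.8869), θ = 102°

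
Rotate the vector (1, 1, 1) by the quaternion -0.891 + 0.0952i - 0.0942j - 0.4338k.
(-0.1, 1.612, 0.626)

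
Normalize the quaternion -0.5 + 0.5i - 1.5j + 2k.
-0.1925 + 0.1925i - 0.5774j + 0.7698k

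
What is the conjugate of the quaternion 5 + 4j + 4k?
5 - 4j - 4k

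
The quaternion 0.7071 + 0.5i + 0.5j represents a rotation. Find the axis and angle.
axis = (√2/2, √2/2, 0), θ = π/2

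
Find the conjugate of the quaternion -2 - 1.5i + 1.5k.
-2 + 1.5i - 1.5k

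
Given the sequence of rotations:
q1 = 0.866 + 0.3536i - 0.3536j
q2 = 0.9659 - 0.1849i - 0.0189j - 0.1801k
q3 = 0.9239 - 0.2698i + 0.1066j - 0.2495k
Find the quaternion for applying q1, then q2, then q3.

q2 · q1 = 0.8952 + 0.1177i - 0.4216j - 0.0839k
q3 · q2 · q1 = 0.8828 - 0.2469i - 0.3461j - 0.1997k
0.8828 - 0.2469i - 0.3461j - 0.1997k


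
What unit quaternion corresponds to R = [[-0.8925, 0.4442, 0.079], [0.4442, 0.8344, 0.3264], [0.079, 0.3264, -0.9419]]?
0.2319i + 0.9577j + 0.1704k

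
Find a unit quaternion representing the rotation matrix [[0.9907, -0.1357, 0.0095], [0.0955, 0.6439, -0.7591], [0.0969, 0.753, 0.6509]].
0.9063 + 0.4171i - 0.0241j + 0.0638k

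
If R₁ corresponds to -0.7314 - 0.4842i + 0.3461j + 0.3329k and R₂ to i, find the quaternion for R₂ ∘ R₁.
0.4842 - 0.7314i - 0.3329j + 0.3461k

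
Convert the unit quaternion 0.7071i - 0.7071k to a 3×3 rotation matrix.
[[0, 0, -1], [0, -1, 0], [-1, 0, 0]]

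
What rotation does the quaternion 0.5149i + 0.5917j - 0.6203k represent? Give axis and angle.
axis = (0.5149, 0.5917, -0.6203), θ = π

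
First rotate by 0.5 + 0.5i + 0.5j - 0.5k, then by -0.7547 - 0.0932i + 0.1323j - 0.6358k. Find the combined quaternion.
-0.7148 - 0.1722i - 0.6757j - 0.0533k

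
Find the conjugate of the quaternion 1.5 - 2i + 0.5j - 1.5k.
1.5 + 2i - 0.5j + 1.5k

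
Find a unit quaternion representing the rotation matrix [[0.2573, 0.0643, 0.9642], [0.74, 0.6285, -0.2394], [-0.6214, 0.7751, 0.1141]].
0.7071 + 0.3587i + 0.5606j + 0.2389k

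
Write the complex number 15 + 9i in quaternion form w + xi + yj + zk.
15 + 9i + 0j + 0k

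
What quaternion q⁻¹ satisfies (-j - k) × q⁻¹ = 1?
0.5j + 0.5k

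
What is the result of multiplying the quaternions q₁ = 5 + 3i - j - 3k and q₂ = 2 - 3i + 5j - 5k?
9 + 11i + 47j - 19k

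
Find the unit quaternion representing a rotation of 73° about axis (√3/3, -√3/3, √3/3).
0.8039 + 0.3434i - 0.3434j + 0.3434k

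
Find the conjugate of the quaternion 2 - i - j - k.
2 + i + j + k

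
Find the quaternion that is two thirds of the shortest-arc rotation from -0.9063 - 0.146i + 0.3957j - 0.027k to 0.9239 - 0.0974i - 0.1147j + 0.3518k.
-0.9441 + 0.016i + 0.2152j - 0.2494k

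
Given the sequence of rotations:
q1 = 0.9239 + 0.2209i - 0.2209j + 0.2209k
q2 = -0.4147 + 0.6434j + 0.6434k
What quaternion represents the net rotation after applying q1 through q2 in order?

q2 · q1 = -0.3831 + 0.1926i + 0.8282j + 0.3607k
-0.3831 + 0.1926i + 0.8282j + 0.3607k


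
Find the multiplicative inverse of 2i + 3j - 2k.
-0.1176i - 0.1765j + 0.1176k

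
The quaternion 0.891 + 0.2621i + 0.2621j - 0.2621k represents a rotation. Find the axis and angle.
axis = (√3/3, √3/3, -√3/3), θ = 54°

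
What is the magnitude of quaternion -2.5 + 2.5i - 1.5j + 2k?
4.33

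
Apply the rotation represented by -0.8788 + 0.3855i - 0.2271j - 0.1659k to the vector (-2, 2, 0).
(-2.617, 1.062, -0.15)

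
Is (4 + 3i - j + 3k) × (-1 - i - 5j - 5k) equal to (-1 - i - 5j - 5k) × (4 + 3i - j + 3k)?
No: pq = 9 + 13i - 7j - 39k ≠ 9 - 27i - 31j - 7k = qp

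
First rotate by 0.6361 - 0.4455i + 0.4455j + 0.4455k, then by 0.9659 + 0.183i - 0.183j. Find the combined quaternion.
0.7775 - 0.3954i + 0.2324j + 0.4303k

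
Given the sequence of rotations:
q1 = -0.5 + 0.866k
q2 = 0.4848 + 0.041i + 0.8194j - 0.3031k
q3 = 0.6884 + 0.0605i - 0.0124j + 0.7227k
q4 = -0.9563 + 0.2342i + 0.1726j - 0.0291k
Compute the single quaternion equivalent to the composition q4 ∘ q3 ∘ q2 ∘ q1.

q2 · q1 = 0.0201 + 0.6891i - 0.4452j + 0.5714k
q3 · q2 · q1 = -0.4463 + 0.7903i + 0.1567j + 0.3895k
q4 · q3 · q2 · q1 = 0.226 - 0.7885i - 0.3411j - 0.4592k
0.226 - 0.7885i - 0.3411j - 0.4592k


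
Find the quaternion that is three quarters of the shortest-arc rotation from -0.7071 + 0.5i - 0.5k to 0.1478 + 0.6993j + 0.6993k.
-0.3372 + 0.1523i - 0.5763j - 0.7286k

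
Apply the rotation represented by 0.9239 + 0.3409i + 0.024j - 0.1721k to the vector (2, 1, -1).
(2.287, 0.743, -0.468)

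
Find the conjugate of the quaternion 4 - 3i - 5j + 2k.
4 + 3i + 5j - 2k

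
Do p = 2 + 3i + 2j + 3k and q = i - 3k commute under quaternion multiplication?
No: pq = 6 - 4i + 12j - 8k ≠ 6 + 8i - 12j - 4k = qp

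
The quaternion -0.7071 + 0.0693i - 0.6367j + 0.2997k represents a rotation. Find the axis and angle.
axis = (0.098, -0.9004, 0.4238), θ = 3π/2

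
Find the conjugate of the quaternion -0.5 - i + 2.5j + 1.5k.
-0.5 + i - 2.5j - 1.5k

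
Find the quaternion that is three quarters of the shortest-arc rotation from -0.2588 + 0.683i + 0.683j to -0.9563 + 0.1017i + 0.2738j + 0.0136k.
-0.8574 + 0.2868i + 0.4272j + 0.0111k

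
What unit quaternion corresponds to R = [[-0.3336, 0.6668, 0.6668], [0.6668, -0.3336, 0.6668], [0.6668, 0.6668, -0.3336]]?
0.5774i + 0.5774j + 0.5774k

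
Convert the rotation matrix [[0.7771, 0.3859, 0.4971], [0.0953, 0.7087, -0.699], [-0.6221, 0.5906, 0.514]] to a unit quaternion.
0.866 + 0.3723i + 0.3231j - 0.0839k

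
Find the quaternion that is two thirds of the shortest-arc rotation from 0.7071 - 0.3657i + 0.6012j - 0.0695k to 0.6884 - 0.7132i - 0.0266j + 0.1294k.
0.7426 - 0.6358i + 0.2001j + 0.0659k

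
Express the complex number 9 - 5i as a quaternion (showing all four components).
9 - 5i + 0j + 0k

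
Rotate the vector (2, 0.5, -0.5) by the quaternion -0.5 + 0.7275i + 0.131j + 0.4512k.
(1.175, -1.177, 1.317)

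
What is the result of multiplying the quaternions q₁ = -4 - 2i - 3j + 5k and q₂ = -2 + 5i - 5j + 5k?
-22 - 6i + 61j - 5k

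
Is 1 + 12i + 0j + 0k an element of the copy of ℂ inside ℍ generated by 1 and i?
Yes. The quaternion 1 + 12i has j- and k-coefficients y = z = 0, so it lies in the complex subalgebra spanned by 1 and i.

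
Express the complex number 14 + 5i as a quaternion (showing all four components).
14 + 5i + 0j + 0k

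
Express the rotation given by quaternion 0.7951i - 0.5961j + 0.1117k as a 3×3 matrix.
[[0.2644, -0.9479, 0.1776], [-0.9479, -0.2893, -0.1332], [0.1776, -0.1332, -0.975]]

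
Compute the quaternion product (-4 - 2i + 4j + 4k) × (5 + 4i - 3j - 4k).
16 - 30i + 40j + 26k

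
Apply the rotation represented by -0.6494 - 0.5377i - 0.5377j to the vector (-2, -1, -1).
(-2.12, -0.88, 0.855)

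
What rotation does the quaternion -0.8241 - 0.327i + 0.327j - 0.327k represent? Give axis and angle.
axis = (-√3/3, √3/3, -√3/3), θ = 291°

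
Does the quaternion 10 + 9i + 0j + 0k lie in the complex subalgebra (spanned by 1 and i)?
Yes. The quaternion 10 + 9i has j- and k-coefficients y = z = 0, so it lies in the complex subalgebra spanned by 1 and i.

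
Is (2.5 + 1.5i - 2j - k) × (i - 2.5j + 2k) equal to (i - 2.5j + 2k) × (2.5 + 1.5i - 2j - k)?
No: pq = -4.5 - 4i - 10.25j + 3.25k ≠ -4.5 + 9i - 2.25j + 6.75k = qp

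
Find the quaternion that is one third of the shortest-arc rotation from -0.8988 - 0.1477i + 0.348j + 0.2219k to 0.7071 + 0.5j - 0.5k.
-0.927 - 0.1077i + 0.0617j + 0.3539k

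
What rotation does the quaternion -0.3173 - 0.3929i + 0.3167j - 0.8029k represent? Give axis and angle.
axis = (-0.4143, 0.334, -0.8467), θ = 217°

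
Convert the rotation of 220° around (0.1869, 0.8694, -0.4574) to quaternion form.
-0.342 + 0.1756i + 0.817j - 0.4298k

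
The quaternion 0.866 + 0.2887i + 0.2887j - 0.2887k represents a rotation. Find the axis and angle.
axis = (√3/3, √3/3, -√3/3), θ = π/3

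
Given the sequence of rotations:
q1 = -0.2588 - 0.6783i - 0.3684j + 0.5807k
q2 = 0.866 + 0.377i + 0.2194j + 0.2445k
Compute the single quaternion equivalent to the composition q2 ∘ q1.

q2 · q1 = -0.0296 - 0.4675i - 0.7606j + 0.4495k
-0.0296 - 0.4675i - 0.7606j + 0.4495k


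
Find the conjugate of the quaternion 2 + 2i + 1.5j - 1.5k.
2 - 2i - 1.5j + 1.5k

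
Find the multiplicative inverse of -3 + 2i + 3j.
-0.1364 - 0.0909i - 0.1364j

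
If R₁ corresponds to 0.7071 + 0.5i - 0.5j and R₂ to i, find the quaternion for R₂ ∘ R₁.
-0.5 + 0.7071i - 0.5k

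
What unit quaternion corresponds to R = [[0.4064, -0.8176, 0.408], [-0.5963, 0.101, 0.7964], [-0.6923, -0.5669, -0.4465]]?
0.515 - 0.6618i + 0.5341j + 0.1074k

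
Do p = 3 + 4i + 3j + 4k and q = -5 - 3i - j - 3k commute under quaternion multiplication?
No: pq = 12 - 34i - 18j - 24k ≠ 12 - 24i - 18j - 34k = qp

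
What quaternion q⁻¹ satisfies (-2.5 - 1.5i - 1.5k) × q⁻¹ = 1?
-0.2326 + 0.1395i + 0.1395k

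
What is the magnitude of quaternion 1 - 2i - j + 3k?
√15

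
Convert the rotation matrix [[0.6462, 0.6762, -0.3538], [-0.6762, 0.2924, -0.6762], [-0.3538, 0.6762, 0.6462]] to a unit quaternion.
0.8039 + 0.4206i - 0.4206k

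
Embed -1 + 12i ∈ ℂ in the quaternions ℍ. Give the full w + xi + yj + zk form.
-1 + 12i + 0j + 0k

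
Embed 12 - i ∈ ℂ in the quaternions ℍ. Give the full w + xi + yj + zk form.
12 - i + 0j + 0k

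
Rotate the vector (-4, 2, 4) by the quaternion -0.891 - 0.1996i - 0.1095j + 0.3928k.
(-1.029, 2.082, 5.532)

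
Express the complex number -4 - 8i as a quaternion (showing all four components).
-4 - 8i + 0j + 0k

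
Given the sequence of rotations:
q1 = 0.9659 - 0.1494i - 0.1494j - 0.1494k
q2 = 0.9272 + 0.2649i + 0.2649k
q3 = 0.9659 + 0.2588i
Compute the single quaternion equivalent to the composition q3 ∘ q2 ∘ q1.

q2 · q1 = 0.9747 + 0.1569i - 0.1385j + 0.0778k
q3 · q2 · q1 = 0.9009 + 0.4038i - 0.1539j + 0.0393k
0.9009 + 0.4038i - 0.1539j + 0.0393k


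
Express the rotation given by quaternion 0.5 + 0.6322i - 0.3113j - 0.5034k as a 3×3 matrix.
[[0.2994, 0.1098, -0.9478], [-0.897, -0.3062, -0.3188], [-0.3252, 0.9456, 0.0068]]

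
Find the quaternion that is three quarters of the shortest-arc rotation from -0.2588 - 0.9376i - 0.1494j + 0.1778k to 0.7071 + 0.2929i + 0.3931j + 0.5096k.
-0.666 - 0.5319i - 0.372j - 0.3676k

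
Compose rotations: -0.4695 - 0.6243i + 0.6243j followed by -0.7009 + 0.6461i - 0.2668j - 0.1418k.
0.899 + 0.2228i - 0.2238j + 0.3034k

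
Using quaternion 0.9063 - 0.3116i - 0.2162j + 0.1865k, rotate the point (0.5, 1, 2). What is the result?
(-0.801, 1.941, 0.917)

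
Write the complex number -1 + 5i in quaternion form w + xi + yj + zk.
-1 + 5i + 0j + 0k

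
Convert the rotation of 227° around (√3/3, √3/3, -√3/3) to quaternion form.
-0.3987 + 0.5295i + 0.5295j - 0.5295k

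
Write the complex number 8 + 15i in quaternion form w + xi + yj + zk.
8 + 15i + 0j + 0k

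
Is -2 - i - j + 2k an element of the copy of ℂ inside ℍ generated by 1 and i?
No. The quaternion -2 - i - j + 2k has j-coefficient y = -1 and k-coefficient z = 2, not both zero, so it does not lie in the complex subalgebra spanned by 1 and i.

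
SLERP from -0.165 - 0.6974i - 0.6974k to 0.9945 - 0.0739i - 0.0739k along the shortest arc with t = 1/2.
-0.796 - 0.428i - 0.428k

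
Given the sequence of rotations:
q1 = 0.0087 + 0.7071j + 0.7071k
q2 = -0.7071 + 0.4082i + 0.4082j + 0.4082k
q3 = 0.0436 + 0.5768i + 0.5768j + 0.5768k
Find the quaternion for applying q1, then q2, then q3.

q2 · q1 = -0.5834 + 0.0036i - 0.7851j - 0.2078k
q3 · q2 · q1 = 0.5452 - 0.0034i - 0.2488j - 0.8005k
0.5452 - 0.0034i - 0.2488j - 0.8005k


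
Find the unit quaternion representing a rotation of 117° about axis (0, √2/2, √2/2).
0.5225 + 0.6029j + 0.6029k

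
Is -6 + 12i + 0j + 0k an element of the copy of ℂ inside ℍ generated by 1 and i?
Yes. The quaternion -6 + 12i has j- and k-coefficients y = z = 0, so it lies in the complex subalgebra spanned by 1 and i.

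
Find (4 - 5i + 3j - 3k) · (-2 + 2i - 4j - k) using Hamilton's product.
11 + 3i - 33j + 16k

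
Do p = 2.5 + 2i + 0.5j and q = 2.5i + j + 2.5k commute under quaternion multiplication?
No: pq = -5.5 + 7.5i - 2.5j + 7k ≠ -5.5 + 5i + 7.5j + 5.5k = qp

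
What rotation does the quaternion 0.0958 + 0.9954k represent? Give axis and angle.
axis = (0, 0, 1), θ = 169°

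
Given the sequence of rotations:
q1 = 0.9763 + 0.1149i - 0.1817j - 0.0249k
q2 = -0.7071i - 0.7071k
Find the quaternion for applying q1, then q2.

q2 · q1 = 0.0636 - 0.8188i - 0.0989j - 0.5619k
0.0636 - 0.8188i - 0.0989j - 0.5619k
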